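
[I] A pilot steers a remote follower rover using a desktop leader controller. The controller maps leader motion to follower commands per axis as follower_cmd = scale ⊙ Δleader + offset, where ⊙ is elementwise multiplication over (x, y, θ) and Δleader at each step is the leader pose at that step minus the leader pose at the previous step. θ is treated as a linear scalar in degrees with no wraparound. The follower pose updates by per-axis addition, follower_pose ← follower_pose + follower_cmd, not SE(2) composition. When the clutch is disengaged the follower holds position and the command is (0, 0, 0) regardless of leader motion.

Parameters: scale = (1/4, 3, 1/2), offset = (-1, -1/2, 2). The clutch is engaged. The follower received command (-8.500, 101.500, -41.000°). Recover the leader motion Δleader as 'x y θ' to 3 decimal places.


-30.000 34.000 -86.000

axis x: (-8.500 − -1) / (1/4) = -30.000
axis y: (101.500 − -1/2) / (3) = 34.000
axis θ: (-41.000 − 2) / (1/2) = -86.000


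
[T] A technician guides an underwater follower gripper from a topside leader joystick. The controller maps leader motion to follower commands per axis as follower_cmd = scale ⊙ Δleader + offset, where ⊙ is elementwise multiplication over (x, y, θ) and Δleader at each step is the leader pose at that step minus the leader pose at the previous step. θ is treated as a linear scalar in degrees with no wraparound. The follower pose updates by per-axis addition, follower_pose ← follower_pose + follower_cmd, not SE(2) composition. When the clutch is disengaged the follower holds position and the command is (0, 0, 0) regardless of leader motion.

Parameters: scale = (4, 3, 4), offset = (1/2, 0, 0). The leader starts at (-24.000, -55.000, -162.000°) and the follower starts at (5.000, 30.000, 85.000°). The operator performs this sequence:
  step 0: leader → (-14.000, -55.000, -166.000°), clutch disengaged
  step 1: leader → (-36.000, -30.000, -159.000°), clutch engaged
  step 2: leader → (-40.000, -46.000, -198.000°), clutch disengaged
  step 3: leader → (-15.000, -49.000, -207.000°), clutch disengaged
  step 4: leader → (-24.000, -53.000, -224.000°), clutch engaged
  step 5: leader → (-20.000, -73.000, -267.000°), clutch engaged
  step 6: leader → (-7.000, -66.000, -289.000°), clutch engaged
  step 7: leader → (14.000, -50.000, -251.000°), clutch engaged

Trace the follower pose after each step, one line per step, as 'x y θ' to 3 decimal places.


step 0: Δleader=(10.000, 0.000, -4.000°), disengaged; cmd=(0,0,0) → follower holds at (5.000, 30.000, 85.000°)
step 1: Δleader=(-22.000, 25.000, 7.000°), engaged; cmd=(-87.500, 75.000, 28.000°) → follower=(-82.500, 105.000, 113.000°)
step 2: Δleader=(-4.000, -16.000, -39.000°), disengaged; cmd=(0,0,0) → follower holds at (-82.500, 105.000, 113.000°)
step 3: Δleader=(25.000, -3.000, -9.000°), disengaged; cmd=(0,0,0) → follower holds at (-82.500, 105.000, 113.000°)
step 4: Δleader=(-9.000, -4.000, -17.000°), engaged; cmd=(-35.500, -12.000, -68.000°) → follower=(-118.000, 93.000, 45.000°)
step 5: Δleader=(4.000, -20.000, -43.000°), engaged; cmd=(16.500, -60.000, -172.000°) → follower=(-101.500, 33.000, -127.000°)
step 6: Δleader=(13.000, 7.000, -22.000°), engaged; cmd=(52.500, 21.000, -88.000°) → follower=(-49.000, 54.000, -215.000°)
step 7: Δleader=(21.000, 16.000, 38.000°), engaged; cmd=(84.500, 48.000, 152.000°) → follower=(35.500, 102.000, -63.000°)

5.000 30.000 85.000
-82.500 105.000 113.000
-82.500 105.000 113.000
-82.500 105.000 113.000
-118.000 93.000 45.000
-101.500 33.000 -127.000
-49.000 54.000 -215.000
35.500 102.000 -63.000


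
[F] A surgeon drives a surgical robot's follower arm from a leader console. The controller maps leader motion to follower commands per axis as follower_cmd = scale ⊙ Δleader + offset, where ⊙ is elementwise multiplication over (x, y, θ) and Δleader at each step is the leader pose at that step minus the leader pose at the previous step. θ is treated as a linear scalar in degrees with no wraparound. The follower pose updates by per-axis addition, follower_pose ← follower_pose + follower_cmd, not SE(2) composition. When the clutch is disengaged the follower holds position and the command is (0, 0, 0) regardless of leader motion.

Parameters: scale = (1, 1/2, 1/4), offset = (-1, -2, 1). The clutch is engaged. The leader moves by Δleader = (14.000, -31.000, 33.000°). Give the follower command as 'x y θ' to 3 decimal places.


axis x: 1·14.000 + -1 = 13.000
axis y: 1/2·-31.000 + -2 = -17.500
axis θ: 1/4·33.000 + 1 = 9.250

13.000 -17.500 9.250


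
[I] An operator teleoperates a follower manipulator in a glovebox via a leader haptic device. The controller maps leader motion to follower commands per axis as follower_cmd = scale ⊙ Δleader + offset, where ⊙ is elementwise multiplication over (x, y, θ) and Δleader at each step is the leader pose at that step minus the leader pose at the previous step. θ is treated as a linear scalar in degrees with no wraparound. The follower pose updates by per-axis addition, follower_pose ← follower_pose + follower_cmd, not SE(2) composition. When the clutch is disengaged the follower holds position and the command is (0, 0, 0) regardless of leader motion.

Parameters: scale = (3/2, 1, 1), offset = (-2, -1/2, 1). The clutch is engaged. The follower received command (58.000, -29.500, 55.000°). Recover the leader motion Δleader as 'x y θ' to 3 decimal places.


axis x: (58.000 − -2) / (3/2) = 40.000
axis y: (-29.500 − -1/2) / (1) = -29.000
axis θ: (55.000 − 1) / (1) = 54.000

40.000 -29.000 54.000


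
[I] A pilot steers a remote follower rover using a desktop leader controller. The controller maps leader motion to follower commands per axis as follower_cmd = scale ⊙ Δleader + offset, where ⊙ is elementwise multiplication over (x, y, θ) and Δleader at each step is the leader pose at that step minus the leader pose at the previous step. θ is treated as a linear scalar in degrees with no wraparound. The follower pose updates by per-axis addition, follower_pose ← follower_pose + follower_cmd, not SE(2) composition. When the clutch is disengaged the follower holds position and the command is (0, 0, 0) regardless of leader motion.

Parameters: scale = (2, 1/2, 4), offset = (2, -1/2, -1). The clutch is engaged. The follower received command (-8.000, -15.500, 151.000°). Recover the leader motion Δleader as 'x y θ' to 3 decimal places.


-5.000 -30.000 38.000

axis x: (-8.000 − 2) / (2) = -5.000
axis y: (-15.500 − -1/2) / (1/2) = -30.000
axis θ: (151.000 − -1) / (4) = 38.000


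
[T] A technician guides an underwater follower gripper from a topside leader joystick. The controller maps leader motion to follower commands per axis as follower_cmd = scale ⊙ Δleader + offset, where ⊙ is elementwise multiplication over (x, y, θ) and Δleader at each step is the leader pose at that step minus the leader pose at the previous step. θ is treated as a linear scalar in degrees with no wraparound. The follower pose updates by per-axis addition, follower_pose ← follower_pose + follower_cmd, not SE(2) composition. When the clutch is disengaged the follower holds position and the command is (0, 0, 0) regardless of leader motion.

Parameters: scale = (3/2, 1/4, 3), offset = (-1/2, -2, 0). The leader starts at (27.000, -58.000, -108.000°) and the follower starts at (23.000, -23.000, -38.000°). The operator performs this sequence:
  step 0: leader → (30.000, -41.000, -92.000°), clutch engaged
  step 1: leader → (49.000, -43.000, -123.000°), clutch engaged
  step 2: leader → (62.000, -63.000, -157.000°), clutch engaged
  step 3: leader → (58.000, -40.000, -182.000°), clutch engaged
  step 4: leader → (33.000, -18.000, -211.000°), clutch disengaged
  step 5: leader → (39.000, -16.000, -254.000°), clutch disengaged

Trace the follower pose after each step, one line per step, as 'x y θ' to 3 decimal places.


step 0: Δleader=(3.000, 17.000, 16.000°), engaged; cmd=(4.000, 2.250, 48.000°) → follower=(27.000, -20.750, 10.000°)
step 1: Δleader=(19.000, -2.000, -31.000°), engaged; cmd=(28.000, -2.500, -93.000°) → follower=(55.000, -23.250, -83.000°)
step 2: Δleader=(13.000, -20.000, -34.000°), engaged; cmd=(19.000, -7.000, -102.000°) → follower=(74.000, -30.250, -185.000°)
step 3: Δleader=(-4.000, 23.000, -25.000°), engaged; cmd=(-6.500, 3.750, -75.000°) → follower=(67.500, -26.500, -260.000°)
step 4: Δleader=(-25.000, 22.000, -29.000°), disengaged; cmd=(0,0,0) → follower holds at (67.500, -26.500, -260.000°)
step 5: Δleader=(6.000, 2.000, -43.000°), disengaged; cmd=(0,0,0) → follower holds at (67.500, -26.500, -260.000°)

27.000 -20.750 10.000
55.000 -23.250 -83.000
74.000 -30.250 -185.000
67.500 -26.500 -260.000
67.500 -26.500 -260.000
67.500 -26.500 -260.000


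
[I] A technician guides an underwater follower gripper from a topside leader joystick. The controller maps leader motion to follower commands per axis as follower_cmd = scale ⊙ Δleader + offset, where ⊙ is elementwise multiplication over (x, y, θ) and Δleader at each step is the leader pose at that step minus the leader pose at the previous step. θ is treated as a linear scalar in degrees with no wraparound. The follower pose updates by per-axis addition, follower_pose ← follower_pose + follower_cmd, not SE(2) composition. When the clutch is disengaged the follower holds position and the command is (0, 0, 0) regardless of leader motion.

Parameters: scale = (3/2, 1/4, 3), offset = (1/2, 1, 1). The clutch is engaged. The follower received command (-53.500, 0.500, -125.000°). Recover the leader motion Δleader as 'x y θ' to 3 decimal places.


axis x: (-53.500 − 1/2) / (3/2) = -36.000
axis y: (0.500 − 1) / (1/4) = -2.000
axis θ: (-125.000 − 1) / (3) = -42.000

-36.000 -2.000 -42.000


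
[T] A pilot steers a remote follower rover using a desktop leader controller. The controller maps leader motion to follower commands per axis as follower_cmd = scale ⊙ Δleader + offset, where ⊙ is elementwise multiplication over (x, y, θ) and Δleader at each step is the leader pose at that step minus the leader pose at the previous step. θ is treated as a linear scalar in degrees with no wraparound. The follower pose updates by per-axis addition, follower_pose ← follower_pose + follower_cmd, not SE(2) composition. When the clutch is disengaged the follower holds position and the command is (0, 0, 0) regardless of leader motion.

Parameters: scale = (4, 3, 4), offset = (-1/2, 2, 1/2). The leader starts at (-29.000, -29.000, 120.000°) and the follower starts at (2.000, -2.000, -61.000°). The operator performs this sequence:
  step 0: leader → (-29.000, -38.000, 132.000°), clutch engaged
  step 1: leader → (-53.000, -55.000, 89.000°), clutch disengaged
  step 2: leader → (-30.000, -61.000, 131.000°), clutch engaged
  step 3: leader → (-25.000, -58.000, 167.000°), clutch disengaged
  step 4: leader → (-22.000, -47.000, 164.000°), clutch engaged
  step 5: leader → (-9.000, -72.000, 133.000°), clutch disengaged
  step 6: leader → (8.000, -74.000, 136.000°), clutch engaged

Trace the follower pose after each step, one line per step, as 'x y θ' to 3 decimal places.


step 0: Δleader=(0.000, -9.000, 12.000°), engaged; cmd=(-0.500, -25.000, 48.500°) → follower=(1.500, -27.000, -12.500°)
step 1: Δleader=(-24.000, -17.000, -43.000°), disengaged; cmd=(0,0,0) → follower holds at (1.500, -27.000, -12.500°)
step 2: Δleader=(23.000, -6.000, 42.000°), engaged; cmd=(91.500, -16.000, 168.500°) → follower=(93.000, -43.000, 156.000°)
step 3: Δleader=(5.000, 3.000, 36.000°), disengaged; cmd=(0,0,0) → follower holds at (93.000, -43.000, 156.000°)
step 4: Δleader=(3.000, 11.000, -3.000°), engaged; cmd=(11.500, 35.000, -11.500°) → follower=(104.500, -8.000, 144.500°)
step 5: Δleader=(13.000, -25.000, -31.000°), disengaged; cmd=(0,0,0) → follower holds at (104.500, -8.000, 144.500°)
step 6: Δleader=(17.000, -2.000, 3.000°), engaged; cmd=(67.500, -4.000, 12.500°) → follower=(172.000, -12.000, 157.000°)

1.500 -27.000 -12.500
1.500 -27.000 -12.500
93.000 -43.000 156.000
93.000 -43.000 156.000
104.500 -8.000 144.500
104.500 -8.000 144.500
172.000 -12.000 157.000


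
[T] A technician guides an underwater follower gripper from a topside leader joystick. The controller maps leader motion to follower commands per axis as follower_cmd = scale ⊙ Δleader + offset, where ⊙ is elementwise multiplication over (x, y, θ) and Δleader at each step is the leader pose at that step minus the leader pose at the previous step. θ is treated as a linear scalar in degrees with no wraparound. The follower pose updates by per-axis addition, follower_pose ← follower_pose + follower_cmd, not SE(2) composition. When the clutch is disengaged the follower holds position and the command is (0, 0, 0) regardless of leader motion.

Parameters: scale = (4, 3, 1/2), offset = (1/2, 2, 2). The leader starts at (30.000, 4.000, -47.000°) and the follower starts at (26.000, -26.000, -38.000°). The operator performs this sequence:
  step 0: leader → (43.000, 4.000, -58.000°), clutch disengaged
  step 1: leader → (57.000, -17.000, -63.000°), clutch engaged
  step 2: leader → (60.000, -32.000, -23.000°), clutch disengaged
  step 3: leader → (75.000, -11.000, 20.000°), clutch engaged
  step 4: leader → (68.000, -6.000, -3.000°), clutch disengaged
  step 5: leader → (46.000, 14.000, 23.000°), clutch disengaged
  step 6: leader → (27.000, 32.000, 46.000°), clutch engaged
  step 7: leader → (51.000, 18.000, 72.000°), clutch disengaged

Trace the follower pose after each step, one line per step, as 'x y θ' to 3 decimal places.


step 0: Δleader=(13.000, 0.000, -11.000°), disengaged; cmd=(0,0,0) → follower holds at (26.000, -26.000, -38.000°)
step 1: Δleader=(14.000, -21.000, -5.000°), engaged; cmd=(56.500, -61.000, -0.500°) → follower=(82.500, -87.000, -38.500°)
step 2: Δleader=(3.000, -15.000, 40.000°), disengaged; cmd=(0,0,0) → follower holds at (82.500, -87.000, -38.500°)
step 3: Δleader=(15.000, 21.000, 43.000°), engaged; cmd=(60.500, 65.000, 23.500°) → follower=(143.000, -22.000, -15.000°)
step 4: Δleader=(-7.000, 5.000, -23.000°), disengaged; cmd=(0,0,0) → follower holds at (143.000, -22.000, -15.000°)
step 5: Δleader=(-22.000, 20.000, 26.000°), disengaged; cmd=(0,0,0) → follower holds at (143.000, -22.000, -15.000°)
step 6: Δleader=(-19.000, 18.000, 23.000°), engaged; cmd=(-75.500, 56.000, 13.500°) → follower=(67.500, 34.000, -1.500°)
step 7: Δleader=(24.000, -14.000, 26.000°), disengaged; cmd=(0,0,0) → follower holds at (67.500, 34.000, -1.500°)

26.000 -26.000 -38.000
82.500 -87.000 -38.500
82.500 -87.000 -38.500
143.000 -22.000 -15.000
143.000 -22.000 -15.000
143.000 -22.000 -15.000
67.500 34.000 -1.500
67.500 34.000 -1.500


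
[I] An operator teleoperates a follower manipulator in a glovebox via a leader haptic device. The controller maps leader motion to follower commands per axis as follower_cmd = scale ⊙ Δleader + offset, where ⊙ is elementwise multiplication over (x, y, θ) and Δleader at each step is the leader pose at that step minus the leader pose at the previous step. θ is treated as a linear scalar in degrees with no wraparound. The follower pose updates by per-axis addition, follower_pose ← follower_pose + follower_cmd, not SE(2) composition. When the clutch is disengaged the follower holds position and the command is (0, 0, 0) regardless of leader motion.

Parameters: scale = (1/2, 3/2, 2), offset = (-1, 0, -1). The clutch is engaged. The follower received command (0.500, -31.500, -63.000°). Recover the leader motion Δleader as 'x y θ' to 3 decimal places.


3.000 -21.000 -31.000

axis x: (0.500 − -1) / (1/2) = 3.000
axis y: (-31.500 − 0) / (3/2) = -21.000
axis θ: (-63.000 − -1) / (2) = -31.000


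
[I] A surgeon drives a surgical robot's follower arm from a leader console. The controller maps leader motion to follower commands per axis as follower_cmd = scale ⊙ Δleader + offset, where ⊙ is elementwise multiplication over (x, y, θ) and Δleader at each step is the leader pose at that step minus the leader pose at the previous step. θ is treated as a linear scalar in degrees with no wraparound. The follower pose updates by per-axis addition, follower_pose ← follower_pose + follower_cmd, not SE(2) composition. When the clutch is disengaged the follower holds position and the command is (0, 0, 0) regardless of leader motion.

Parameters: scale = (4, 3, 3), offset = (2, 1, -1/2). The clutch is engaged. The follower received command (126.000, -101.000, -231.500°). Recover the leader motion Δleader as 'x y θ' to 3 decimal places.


axis x: (126.000 − 2) / (4) = 31.000
axis y: (-101.000 − 1) / (3) = -34.000
axis θ: (-231.500 − -1/2) / (3) = -77.000

31.000 -34.000 -77.000


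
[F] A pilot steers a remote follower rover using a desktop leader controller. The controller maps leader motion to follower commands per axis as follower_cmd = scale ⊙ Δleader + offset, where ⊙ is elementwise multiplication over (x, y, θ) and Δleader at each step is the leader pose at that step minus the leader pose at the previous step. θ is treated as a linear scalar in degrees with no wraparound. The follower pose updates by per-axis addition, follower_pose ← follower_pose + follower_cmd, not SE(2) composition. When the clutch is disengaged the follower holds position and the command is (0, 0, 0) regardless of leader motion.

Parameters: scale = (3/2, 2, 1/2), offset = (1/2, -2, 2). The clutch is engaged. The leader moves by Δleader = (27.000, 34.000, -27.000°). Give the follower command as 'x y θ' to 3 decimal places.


axis x: 3/2·27.000 + 1/2 = 41.000
axis y: 2·34.000 + -2 = 66.000
axis θ: 1/2·-27.000 + 2 = -11.500

41.000 66.000 -11.500


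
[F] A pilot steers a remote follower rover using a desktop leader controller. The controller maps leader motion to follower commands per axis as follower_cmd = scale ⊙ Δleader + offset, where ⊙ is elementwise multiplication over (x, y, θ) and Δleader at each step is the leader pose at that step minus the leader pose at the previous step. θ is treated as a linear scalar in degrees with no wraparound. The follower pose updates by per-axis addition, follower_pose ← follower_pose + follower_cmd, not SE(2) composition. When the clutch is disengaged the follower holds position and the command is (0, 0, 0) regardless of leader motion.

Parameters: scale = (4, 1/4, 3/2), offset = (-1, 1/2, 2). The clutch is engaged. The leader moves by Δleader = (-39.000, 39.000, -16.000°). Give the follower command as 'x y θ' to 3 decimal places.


axis x: 4·-39.000 + -1 = -157.000
axis y: 1/4·39.000 + 1/2 = 10.250
axis θ: 3/2·-16.000 + 2 = -22.000

-157.000 10.250 -22.000


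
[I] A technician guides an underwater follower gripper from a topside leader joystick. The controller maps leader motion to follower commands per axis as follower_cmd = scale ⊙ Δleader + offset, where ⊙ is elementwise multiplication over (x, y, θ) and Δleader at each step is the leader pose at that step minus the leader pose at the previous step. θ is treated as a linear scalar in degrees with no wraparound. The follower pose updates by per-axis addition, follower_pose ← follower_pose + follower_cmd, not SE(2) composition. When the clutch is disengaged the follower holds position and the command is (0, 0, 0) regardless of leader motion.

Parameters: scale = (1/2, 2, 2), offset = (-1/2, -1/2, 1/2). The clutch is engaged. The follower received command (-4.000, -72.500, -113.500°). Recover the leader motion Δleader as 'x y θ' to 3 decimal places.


axis x: (-4.000 − -1/2) / (1/2) = -7.000
axis y: (-72.500 − -1/2) / (2) = -36.000
axis θ: (-113.500 − 1/2) / (2) = -57.000

-7.000 -36.000 -57.000


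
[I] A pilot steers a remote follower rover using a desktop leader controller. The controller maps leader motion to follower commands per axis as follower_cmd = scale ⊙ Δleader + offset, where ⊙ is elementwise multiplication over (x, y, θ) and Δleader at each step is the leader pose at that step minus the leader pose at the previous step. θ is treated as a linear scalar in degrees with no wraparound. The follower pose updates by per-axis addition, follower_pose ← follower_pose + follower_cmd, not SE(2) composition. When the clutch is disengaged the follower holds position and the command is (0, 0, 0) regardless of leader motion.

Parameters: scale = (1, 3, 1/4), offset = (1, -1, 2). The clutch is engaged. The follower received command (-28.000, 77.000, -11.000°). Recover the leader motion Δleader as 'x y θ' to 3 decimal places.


axis x: (-28.000 − 1) / (1) = -29.000
axis y: (77.000 − -1) / (3) = 26.000
axis θ: (-11.000 − 2) / (1/4) = -52.000

-29.000 26.000 -52.000


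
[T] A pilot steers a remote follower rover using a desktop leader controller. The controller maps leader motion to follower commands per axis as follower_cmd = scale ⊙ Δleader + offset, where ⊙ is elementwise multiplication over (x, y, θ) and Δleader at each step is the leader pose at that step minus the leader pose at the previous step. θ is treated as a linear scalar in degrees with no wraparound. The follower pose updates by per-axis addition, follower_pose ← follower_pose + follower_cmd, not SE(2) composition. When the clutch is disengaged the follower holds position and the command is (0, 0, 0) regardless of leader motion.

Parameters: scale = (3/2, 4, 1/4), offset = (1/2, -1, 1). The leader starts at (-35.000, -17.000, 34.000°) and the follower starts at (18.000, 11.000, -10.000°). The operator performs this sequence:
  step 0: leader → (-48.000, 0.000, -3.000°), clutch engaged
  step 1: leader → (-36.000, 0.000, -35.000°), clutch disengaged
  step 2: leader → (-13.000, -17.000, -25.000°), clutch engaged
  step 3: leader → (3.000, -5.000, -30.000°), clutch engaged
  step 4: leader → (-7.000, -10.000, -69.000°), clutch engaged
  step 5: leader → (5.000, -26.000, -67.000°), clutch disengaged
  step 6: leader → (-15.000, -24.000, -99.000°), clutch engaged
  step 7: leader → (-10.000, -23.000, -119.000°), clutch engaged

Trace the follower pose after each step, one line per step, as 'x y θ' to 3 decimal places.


step 0: Δleader=(-13.000, 17.000, -37.000°), engaged; cmd=(-19.000, 67.000, -8.250°) → follower=(-1.000, 78.000, -18.250°)
step 1: Δleader=(12.000, 0.000, -32.000°), disengaged; cmd=(0,0,0) → follower holds at (-1.000, 78.000, -18.250°)
step 2: Δleader=(23.000, -17.000, 10.000°), engaged; cmd=(35.000, -69.000, 3.500°) → follower=(34.000, 9.000, -14.750°)
step 3: Δleader=(16.000, 12.000, -5.000°), engaged; cmd=(24.500, 47.000, -0.250°) → follower=(58.500, 56.000, -15.000°)
step 4: Δleader=(-10.000, -5.000, -39.000°), engaged; cmd=(-14.500, -21.000, -8.750°) → follower=(44.000, 35.000, -23.750°)
step 5: Δleader=(12.000, -16.000, 2.000°), disengaged; cmd=(0,0,0) → follower holds at (44.000, 35.000, -23.750°)
step 6: Δleader=(-20.000, 2.000, -32.000°), engaged; cmd=(-29.500, 7.000, -7.000°) → follower=(14.500, 42.000, -30.750°)
step 7: Δleader=(5.000, 1.000, -20.000°), engaged; cmd=(8.000, 3.000, -4.000°) → follower=(22.500, 45.000, -34.750°)

-1.000 78.000 -18.250
-1.000 78.000 -18.250
34.000 9.000 -14.750
58.500 56.000 -15.000
44.000 35.000 -23.750
44.000 35.000 -23.750
14.500 42.000 -30.750
22.500 45.000 -34.750


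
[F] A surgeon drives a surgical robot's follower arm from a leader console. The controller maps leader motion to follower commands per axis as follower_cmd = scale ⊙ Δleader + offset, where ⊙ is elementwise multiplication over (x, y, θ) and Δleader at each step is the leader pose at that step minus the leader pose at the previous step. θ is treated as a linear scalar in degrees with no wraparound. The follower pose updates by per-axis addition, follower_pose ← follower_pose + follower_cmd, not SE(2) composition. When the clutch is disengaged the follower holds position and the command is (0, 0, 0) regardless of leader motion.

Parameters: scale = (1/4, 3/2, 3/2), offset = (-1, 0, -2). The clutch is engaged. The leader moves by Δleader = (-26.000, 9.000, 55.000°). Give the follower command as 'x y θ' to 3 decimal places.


axis x: 1/4·-26.000 + -1 = -7.500
axis y: 3/2·9.000 + 0 = 13.500
axis θ: 3/2·55.000 + -2 = 80.500

-7.500 13.500 80.500


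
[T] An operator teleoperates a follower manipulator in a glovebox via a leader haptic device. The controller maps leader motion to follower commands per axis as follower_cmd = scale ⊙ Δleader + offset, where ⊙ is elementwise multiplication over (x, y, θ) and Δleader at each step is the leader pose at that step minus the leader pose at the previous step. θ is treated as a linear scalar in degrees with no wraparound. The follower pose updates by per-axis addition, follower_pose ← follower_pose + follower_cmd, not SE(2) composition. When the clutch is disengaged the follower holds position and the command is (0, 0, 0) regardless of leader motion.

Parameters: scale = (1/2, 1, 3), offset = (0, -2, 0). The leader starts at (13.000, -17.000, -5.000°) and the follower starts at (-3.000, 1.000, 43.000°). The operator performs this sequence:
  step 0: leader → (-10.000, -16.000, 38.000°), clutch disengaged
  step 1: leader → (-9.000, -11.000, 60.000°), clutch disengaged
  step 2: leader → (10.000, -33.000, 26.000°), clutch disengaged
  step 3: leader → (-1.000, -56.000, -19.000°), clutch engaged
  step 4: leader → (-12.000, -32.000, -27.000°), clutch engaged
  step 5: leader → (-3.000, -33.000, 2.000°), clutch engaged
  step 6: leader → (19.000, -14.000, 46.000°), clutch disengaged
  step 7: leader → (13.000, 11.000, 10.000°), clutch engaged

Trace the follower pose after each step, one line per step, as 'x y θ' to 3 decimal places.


-3.000 1.000 43.000
-3.000 1.000 43.000
-3.000 1.000 43.000
-8.500 -24.000 -92.000
-14.000 -2.000 -116.000
-9.500 -5.000 -29.000
-9.500 -5.000 -29.000
-12.500 18.000 -137.000

step 0: Δleader=(-23.000, 1.000, 43.000°), disengaged; cmd=(0,0,0) → follower holds at (-3.000, 1.000, 43.000°)
step 1: Δleader=(1.000, 5.000, 22.000°), disengaged; cmd=(0,0,0) → follower holds at (-3.000, 1.000, 43.000°)
step 2: Δleader=(19.000, -22.000, -34.000°), disengaged; cmd=(0,0,0) → follower holds at (-3.000, 1.000, 43.000°)
step 3: Δleader=(-11.000, -23.000, -45.000°), engaged; cmd=(-5.500, -25.000, -135.000°) → follower=(-8.500, -24.000, -92.000°)
step 4: Δleader=(-11.000, 24.000, -8.000°), engaged; cmd=(-5.500, 22.000, -24.000°) → follower=(-14.000, -2.000, -116.000°)
step 5: Δleader=(9.000, -1.000, 29.000°), engaged; cmd=(4.500, -3.000, 87.000°) → follower=(-9.500, -5.000, -29.000°)
step 6: Δleader=(22.000, 19.000, 44.000°), disengaged; cmd=(0,0,0) → follower holds at (-9.500, -5.000, -29.000°)
step 7: Δleader=(-6.000, 25.000, -36.000°), engaged; cmd=(-3.000, 23.000, -108.000°) → follower=(-12.500, 18.000, -137.000°)


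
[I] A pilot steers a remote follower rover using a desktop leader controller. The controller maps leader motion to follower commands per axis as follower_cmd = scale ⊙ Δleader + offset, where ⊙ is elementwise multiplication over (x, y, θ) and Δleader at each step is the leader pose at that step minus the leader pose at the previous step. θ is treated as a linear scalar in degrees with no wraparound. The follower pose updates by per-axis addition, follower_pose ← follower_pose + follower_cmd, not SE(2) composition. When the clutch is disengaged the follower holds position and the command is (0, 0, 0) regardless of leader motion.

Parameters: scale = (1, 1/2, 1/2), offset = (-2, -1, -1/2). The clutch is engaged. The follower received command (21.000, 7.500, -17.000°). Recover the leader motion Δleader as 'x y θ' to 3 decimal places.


axis x: (21.000 − -2) / (1) = 23.000
axis y: (7.500 − -1) / (1/2) = 17.000
axis θ: (-17.000 − -1/2) / (1/2) = -33.000

23.000 17.000 -33.000


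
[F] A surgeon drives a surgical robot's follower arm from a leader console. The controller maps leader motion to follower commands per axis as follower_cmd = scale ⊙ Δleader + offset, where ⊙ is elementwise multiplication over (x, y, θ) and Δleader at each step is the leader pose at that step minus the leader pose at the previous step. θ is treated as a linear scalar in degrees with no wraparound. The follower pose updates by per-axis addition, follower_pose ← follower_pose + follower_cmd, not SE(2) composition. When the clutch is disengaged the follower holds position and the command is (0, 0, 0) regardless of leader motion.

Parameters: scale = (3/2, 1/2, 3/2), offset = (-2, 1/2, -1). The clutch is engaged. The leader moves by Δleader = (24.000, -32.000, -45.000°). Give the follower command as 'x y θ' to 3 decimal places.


axis x: 3/2·24.000 + -2 = 34.000
axis y: 1/2·-32.000 + 1/2 = -15.500
axis θ: 3/2·-45.000 + -1 = -68.500

34.000 -15.500 -68.500


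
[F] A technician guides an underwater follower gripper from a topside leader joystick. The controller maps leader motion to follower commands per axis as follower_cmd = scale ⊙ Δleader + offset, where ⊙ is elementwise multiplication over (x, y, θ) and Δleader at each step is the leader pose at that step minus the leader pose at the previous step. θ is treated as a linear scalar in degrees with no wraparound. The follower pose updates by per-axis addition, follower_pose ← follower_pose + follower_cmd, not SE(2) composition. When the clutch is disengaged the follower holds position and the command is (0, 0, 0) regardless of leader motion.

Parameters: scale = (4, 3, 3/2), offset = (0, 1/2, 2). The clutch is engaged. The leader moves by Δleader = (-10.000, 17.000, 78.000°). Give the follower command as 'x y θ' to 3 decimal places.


-40.000 51.500 119.000

axis x: 4·-10.000 + 0 = -40.000
axis y: 3·17.000 + 1/2 = 51.500
axis θ: 3/2·78.000 + 2 = 119.000


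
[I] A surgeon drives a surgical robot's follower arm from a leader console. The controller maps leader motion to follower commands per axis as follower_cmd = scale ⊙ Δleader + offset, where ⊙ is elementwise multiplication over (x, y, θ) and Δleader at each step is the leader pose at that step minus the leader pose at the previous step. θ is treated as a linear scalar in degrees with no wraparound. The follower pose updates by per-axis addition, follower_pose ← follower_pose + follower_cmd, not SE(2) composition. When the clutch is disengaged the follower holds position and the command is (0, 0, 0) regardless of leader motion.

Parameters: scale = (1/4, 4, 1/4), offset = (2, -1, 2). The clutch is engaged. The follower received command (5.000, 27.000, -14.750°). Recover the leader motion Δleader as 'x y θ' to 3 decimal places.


12.000 7.000 -67.000

axis x: (5.000 − 2) / (1/4) = 12.000
axis y: (27.000 − -1) / (4) = 7.000
axis θ: (-14.750 − 2) / (1/4) = -67.000


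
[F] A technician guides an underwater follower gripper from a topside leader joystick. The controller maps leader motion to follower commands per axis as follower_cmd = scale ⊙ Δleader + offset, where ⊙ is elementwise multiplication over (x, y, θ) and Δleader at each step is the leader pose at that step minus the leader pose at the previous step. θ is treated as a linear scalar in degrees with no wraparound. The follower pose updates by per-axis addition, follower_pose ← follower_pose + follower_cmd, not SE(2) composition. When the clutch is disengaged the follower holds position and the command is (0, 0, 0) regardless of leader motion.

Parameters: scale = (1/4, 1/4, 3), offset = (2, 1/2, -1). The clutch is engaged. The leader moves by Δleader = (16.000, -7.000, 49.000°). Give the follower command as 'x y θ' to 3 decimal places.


6.000 -1.250 146.000

axis x: 1/4·16.000 + 2 = 6.000
axis y: 1/4·-7.000 + 1/2 = -1.250
axis θ: 3·49.000 + -1 = 146.000


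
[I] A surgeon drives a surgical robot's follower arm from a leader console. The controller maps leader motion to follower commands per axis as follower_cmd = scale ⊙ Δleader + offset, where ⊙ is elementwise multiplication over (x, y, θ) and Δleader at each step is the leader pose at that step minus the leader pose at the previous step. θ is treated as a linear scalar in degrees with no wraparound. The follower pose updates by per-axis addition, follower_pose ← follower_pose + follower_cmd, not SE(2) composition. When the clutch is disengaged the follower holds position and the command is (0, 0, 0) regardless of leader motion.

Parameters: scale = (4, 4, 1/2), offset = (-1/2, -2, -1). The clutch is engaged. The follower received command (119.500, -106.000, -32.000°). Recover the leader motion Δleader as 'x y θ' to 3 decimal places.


axis x: (119.500 − -1/2) / (4) = 30.000
axis y: (-106.000 − -2) / (4) = -26.000
axis θ: (-32.000 − -1) / (1/2) = -62.000

30.000 -26.000 -62.000


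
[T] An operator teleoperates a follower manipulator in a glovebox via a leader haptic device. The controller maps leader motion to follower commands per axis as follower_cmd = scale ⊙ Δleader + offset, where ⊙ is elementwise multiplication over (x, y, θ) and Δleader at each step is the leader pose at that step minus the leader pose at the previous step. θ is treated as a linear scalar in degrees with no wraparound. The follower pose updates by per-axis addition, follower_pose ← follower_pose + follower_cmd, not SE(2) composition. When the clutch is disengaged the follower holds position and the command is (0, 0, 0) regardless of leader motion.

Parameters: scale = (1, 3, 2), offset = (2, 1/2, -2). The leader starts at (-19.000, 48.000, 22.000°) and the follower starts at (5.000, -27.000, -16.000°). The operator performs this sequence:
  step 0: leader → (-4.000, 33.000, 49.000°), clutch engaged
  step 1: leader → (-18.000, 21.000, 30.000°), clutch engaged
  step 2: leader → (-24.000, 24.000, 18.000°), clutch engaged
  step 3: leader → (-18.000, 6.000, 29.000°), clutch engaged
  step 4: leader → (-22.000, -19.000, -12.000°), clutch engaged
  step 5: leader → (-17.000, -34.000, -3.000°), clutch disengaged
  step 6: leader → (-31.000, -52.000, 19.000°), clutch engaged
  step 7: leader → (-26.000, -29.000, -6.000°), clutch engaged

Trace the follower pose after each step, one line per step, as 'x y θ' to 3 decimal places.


22.000 -71.500 36.000
10.000 -107.000 -4.000
6.000 -97.500 -30.000
14.000 -151.000 -10.000
12.000 -225.500 -94.000
12.000 -225.500 -94.000
0.000 -279.000 -52.000
7.000 -209.500 -104.000

step 0: Δleader=(15.000, -15.000, 27.000°), engaged; cmd=(17.000, -44.500, 52.000°) → follower=(22.000, -71.500, 36.000°)
step 1: Δleader=(-14.000, -12.000, -19.000°), engaged; cmd=(-12.000, -35.500, -40.000°) → follower=(10.000, -107.000, -4.000°)
step 2: Δleader=(-6.000, 3.000, -12.000°), engaged; cmd=(-4.000, 9.500, -26.000°) → follower=(6.000, -97.500, -30.000°)
step 3: Δleader=(6.000, -18.000, 11.000°), engaged; cmd=(8.000, -53.500, 20.000°) → follower=(14.000, -151.000, -10.000°)
step 4: Δleader=(-4.000, -25.000, -41.000°), engaged; cmd=(-2.000, -74.500, -84.000°) → follower=(12.000, -225.500, -94.000°)
step 5: Δleader=(5.000, -15.000, 9.000°), disengaged; cmd=(0,0,0) → follower holds at (12.000, -225.500, -94.000°)
step 6: Δleader=(-14.000, -18.000, 22.000°), engaged; cmd=(-12.000, -53.500, 42.000°) → follower=(0.000, -279.000, -52.000°)
step 7: Δleader=(5.000, 23.000, -25.000°), engaged; cmd=(7.000, 69.500, -52.000°) → follower=(7.000, -209.500, -104.000°)


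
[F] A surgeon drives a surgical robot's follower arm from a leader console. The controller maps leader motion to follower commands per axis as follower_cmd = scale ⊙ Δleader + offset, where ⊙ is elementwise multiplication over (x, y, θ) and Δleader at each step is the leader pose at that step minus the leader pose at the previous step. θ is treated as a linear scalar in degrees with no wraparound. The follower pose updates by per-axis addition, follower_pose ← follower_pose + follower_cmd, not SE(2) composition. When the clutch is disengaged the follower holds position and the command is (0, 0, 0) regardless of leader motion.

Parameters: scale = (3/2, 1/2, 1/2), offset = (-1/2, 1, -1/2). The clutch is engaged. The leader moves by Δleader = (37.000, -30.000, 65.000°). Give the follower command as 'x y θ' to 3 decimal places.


55.000 -14.000 32.000

axis x: 3/2·37.000 + -1/2 = 55.000
axis y: 1/2·-30.000 + 1 = -14.000
axis θ: 1/2·65.000 + -1/2 = 32.000


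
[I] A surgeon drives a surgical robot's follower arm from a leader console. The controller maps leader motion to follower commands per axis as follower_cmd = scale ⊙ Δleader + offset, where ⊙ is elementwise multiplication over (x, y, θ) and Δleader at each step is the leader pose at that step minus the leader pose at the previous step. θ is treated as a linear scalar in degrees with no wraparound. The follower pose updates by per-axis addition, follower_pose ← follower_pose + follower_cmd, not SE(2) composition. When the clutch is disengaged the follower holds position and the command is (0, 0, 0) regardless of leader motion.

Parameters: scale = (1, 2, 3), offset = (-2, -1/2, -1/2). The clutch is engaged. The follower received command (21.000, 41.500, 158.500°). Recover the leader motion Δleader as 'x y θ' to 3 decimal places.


23.000 21.000 53.000

axis x: (21.000 − -2) / (1) = 23.000
axis y: (41.500 − -1/2) / (2) = 21.000
axis θ: (158.500 − -1/2) / (3) = 53.000


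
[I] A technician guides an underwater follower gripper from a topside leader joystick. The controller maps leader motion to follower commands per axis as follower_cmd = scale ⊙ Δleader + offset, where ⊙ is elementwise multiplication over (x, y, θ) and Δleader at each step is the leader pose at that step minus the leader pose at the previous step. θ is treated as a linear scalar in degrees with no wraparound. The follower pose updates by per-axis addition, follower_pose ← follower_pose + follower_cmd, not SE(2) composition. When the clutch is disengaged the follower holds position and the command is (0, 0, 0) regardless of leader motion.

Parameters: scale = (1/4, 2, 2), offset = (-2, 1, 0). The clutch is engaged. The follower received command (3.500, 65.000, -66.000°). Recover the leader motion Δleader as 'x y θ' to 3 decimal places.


axis x: (3.500 − -2) / (1/4) = 22.000
axis y: (65.000 − 1) / (2) = 32.000
axis θ: (-66.000 − 0) / (2) = -33.000

22.000 32.000 -33.000


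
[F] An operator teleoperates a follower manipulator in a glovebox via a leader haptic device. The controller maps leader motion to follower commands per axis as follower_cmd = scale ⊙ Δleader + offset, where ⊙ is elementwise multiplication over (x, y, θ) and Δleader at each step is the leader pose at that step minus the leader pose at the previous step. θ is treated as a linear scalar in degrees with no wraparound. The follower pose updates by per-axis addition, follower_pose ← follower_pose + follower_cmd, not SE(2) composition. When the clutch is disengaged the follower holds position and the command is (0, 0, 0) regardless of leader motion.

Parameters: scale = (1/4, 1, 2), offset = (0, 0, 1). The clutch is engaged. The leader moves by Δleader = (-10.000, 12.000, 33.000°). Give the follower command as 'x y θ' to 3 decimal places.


-2.500 12.000 67.000

axis x: 1/4·-10.000 + 0 = -2.500
axis y: 1·12.000 + 0 = 12.000
axis θ: 2·33.000 + 1 = 67.000


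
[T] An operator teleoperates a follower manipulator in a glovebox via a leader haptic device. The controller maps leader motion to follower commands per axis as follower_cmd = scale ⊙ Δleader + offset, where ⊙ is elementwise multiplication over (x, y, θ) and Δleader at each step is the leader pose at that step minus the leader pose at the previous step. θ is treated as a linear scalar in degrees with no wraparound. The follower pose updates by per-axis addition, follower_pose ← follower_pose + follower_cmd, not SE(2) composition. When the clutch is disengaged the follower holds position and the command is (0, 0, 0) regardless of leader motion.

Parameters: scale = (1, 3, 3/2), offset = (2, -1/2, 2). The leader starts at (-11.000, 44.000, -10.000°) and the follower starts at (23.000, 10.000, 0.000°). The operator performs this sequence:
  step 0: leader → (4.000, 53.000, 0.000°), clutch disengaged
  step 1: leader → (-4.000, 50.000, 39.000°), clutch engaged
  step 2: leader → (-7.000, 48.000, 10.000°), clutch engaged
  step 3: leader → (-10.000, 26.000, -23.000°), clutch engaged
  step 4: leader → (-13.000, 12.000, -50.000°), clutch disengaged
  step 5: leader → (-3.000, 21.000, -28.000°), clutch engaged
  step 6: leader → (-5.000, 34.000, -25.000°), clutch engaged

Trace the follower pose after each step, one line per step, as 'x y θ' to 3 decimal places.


step 0: Δleader=(15.000, 9.000, 10.000°), disengaged; cmd=(0,0,0) → follower holds at (23.000, 10.000, 0.000°)
step 1: Δleader=(-8.000, -3.000, 39.000°), engaged; cmd=(-6.000, -9.500, 60.500°) → follower=(17.000, 0.500, 60.500°)
step 2: Δleader=(-3.000, -2.000, -29.000°), engaged; cmd=(-1.000, -6.500, -41.500°) → follower=(16.000, -6.000, 19.000°)
step 3: Δleader=(-3.000, -22.000, -33.000°), engaged; cmd=(-1.000, -66.500, -47.500°) → follower=(15.000, -72.500, -28.500°)
step 4: Δleader=(-3.000, -14.000, -27.000°), disengaged; cmd=(0,0,0) → follower holds at (15.000, -72.500, -28.500°)
step 5: Δleader=(10.000, 9.000, 22.000°), engaged; cmd=(12.000, 26.500, 35.000°) → follower=(27.000, -46.000, 6.500°)
step 6: Δleader=(-2.000, 13.000, 3.000°), engaged; cmd=(0.000, 38.500, 6.500°) → follower=(27.000, -7.500, 13.000°)

23.000 10.000 0.000
17.000 0.500 60.500
16.000 -6.000 19.000
15.000 -72.500 -28.500
15.000 -72.500 -28.500
27.000 -46.000 6.500
27.000 -7.500 13.000
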